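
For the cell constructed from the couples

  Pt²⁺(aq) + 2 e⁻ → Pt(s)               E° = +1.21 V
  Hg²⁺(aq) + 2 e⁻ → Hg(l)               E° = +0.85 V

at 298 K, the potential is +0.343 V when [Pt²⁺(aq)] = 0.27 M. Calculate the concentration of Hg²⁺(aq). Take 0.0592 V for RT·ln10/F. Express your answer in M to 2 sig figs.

1.0 M

Pt²⁺/Pt is the cathode (higher E°); E°cell = +1.21 − (+0.85) = +0.36 V with n = 2.
Rearranging E = E° − (0.0592/n)·log Q gives log Q = 2(+0.36 − (+0.343))/0.0592 = 0.574.
Balancing electrons gives Pt²⁺(aq) + Hg(l) → Pt(s) + Hg²⁺(aq); thus Q = [Hg²⁺(aq)] / [Pt²⁺(aq)].
Substituting the known concentrations and solving, log [Hg²⁺(aq)] = 0.005 and [Hg²⁺(aq)] = 1.0 M.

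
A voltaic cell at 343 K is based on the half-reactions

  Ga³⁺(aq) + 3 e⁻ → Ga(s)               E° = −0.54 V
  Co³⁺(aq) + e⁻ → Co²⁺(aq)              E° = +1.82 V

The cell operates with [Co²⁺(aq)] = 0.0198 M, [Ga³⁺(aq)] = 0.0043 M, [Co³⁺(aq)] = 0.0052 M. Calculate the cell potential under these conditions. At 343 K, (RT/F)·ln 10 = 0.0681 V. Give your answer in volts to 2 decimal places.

Co³⁺/Co²⁺ is reduced (cathode, E° = +1.82 V) and Ga³⁺/Ga is oxidized (anode).
The standard potential is +1.82 − (−0.54) = +2.36 V and the balanced reaction transfers n = 3 electrons.
For the overall reaction 3 Co³⁺(aq) + Ga(s) → 3 Co²⁺(aq) + Ga³⁺(aq), Q = ([Co²⁺(aq)]^3·[Ga³⁺(aq)]) / [Co³⁺(aq)]^3 = 0.237, giving log Q = −0.625.
By the Nernst equation, E = +2.36 − (0.0681/3)·(−0.625) = +2.37 V.

+2.37 V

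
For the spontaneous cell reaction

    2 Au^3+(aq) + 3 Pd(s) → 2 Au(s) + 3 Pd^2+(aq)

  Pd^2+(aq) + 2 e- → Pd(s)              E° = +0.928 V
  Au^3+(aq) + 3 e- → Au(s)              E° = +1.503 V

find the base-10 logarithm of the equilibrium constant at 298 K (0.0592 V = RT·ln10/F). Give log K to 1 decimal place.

The Au³⁺/Au couple is reduced (cathode); E°cell = +1.503 − (+0.928) = +0.575 V with n = 6.
At equilibrium E = 0, so log K = nE°cell / 0.0592 = (6)(+0.575) / 0.0592 = 58.3.

log K = 58.3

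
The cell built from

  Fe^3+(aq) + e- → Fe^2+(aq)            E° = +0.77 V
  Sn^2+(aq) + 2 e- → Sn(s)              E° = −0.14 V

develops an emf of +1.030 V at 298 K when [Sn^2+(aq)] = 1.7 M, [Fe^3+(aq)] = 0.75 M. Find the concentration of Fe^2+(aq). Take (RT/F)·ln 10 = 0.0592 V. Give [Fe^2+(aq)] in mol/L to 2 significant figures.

With Fe³⁺/Fe²⁺ at the cathode and Sn²⁺/Sn at the anode, E°cell = +0.77 − (−0.14) = +0.91 V (n = 2).
From the Nernst equation, log Q = n(E° − E)/0.0592 = 2·(+0.91 − (+1.030))/0.0592 = −4.054.
The balanced reaction is 2 Fe^3+(aq) + Sn(s) → 2 Fe^2+(aq) + Sn^2+(aq), so Q = ([Fe^2+(aq)]^2·[Sn^2+(aq)]) / [Fe^3+(aq)]^2.
Solving for the unknown gives log [Fe^2+(aq)] = −2.267, so [Fe^2+(aq)] ≈ 0.0054 M.

0.0054 M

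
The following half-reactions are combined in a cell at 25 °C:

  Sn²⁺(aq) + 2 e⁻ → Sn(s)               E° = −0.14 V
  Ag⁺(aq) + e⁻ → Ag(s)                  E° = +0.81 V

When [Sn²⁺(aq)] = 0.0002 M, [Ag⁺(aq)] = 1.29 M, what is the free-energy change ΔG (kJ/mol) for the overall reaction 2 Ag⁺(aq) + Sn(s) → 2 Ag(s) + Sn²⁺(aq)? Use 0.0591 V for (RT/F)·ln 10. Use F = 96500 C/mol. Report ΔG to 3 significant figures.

−206 kJ/mol

The standard cell potential is +0.81 − (−0.14) = +0.95 V, with n = 2 electrons in the balanced equation.
Q = [Sn²⁺(aq)] / [Ag⁺(aq)]^2 = 0.00012, so log Q = −3.920 and E = +0.95 − (0.0591/2)(−3.920) = +1.0658 V.
ΔG = −nFE = −(2)(96500)(+1.0658) J/mol = −206 kJ/mol.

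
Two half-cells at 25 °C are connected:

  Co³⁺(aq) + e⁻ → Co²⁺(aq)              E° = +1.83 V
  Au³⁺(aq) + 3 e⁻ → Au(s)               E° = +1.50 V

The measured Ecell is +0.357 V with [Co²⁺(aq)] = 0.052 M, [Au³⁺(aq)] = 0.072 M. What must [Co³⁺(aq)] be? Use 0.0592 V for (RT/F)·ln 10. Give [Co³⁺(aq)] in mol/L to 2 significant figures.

The Co³⁺/Co²⁺ couple has the larger reduction potential, so it is the cathode: E°cell = +1.83 − (+1.50) = +0.33 V and n = 3.
Rearranging E = E° − (0.0592/n)·log Q gives log Q = 3(+0.33 − (+0.357))/0.0592 = −1.368.
Balancing electrons gives 3 Co³⁺(aq) + Au(s) → 3 Co²⁺(aq) + Au³⁺(aq); thus Q = ([Co²⁺(aq)]^3·[Au³⁺(aq)]) / [Co³⁺(aq)]^3.
Solving for the unknown gives log [Co³⁺(aq)] = −1.209, so [Co³⁺(aq)] ≈ 0.062 M.

0.062 M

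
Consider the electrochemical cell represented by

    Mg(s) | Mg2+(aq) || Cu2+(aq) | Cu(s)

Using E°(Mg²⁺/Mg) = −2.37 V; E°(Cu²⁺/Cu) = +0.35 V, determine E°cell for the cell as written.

By convention the left-hand electrode in cell notation is the anode (oxidation) and the right-hand electrode is the cathode (reduction).
E°cell = E°(right) − E°(left) = +0.35 − (−2.37) = +2.72 V.

+2.72 V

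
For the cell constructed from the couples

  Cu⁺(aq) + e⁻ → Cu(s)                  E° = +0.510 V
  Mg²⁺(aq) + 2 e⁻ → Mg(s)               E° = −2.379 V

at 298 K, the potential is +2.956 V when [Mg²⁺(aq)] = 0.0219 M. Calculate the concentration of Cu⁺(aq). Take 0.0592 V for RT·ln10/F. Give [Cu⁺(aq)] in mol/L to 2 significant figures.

2.0 M

With Cu⁺/Cu at the cathode and Mg²⁺/Mg at the anode, E°cell = +0.510 − (−2.379) = +2.889 V (n = 2).
Since E = E° − (0.0592/n)·log Q, log Q = n(E° − E)/0.0592 = −2.264.
The balanced reaction is 2 Cu⁺(aq) + Mg(s) → 2 Cu(s) + Mg²⁺(aq), so Q = [Mg²⁺(aq)] / [Cu⁺(aq)]^2.
Isolating [Cu⁺(aq)] in Q = 10^{−2.264} yields log [Cu⁺(aq)] = 0.302, i.e. 2.0 M.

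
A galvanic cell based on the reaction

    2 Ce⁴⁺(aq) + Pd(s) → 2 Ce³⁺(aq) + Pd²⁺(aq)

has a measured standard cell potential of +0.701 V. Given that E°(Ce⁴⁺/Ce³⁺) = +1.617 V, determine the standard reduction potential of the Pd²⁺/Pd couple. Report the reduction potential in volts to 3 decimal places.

In the reaction as written the Ce⁴⁺/Ce³⁺ couple is reduced (cathode) and Pd²⁺/Pd is oxidized (anode), so E°cell = E°(Ce⁴⁺/Ce³⁺) − E°(Pd²⁺/Pd).
E°(Pd²⁺/Pd) = E°(cathode) − E°cell = +1.617 − (+0.701) = +0.916 V.

+0.916 V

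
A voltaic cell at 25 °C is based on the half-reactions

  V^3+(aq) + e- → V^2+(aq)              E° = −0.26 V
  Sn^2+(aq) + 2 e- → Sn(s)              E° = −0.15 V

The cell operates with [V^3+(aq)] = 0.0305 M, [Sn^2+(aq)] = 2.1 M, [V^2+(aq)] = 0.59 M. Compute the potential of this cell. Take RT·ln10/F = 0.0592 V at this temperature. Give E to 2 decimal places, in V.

+0.20 V

Since E°(Sn²⁺/Sn) > E°(V³⁺/V²⁺), Sn²⁺/Sn serves as the cathode.
E°cell = −0.15 − (−0.26) = +0.11 V, with n = 2 electrons transferred.
For the overall reaction Sn^2+(aq) + 2 V^2+(aq) → Sn(s) + 2 V^3+(aq), Q = [V^3+(aq)]^2 / ([Sn^2+(aq)]·[V^2+(aq)]^2) = 0.00127, giving log Q = −2.895.
Applying E = E° − (RT ln10/nF)·log Q gives +0.11 − (0.0592/2)(−2.895) = +0.20 V.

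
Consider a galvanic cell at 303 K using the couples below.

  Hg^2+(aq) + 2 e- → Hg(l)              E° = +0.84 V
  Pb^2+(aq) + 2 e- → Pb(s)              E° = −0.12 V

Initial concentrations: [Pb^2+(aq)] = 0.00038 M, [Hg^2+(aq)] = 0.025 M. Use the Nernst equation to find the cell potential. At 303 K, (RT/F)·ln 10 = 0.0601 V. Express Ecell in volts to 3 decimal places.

+1.015 V

Since E°(Hg²⁺/Hg) > E°(Pb²⁺/Pb), Hg²⁺/Hg serves as the cathode.
The standard potential is +0.84 − (−0.12) = +0.96 V and the balanced reaction transfers n = 2 electrons.
Balancing gives Hg^2+(aq) + Pb(s) → Hg(l) + Pb^2+(aq); hence Q = [Pb^2+(aq)] / [Hg^2+(aq)] = 0.0152 (log Q = −1.818).
E = E° − (0.0601/n)·log Q = +0.96 − (0.0601/2)(−1.818) = +1.015 V.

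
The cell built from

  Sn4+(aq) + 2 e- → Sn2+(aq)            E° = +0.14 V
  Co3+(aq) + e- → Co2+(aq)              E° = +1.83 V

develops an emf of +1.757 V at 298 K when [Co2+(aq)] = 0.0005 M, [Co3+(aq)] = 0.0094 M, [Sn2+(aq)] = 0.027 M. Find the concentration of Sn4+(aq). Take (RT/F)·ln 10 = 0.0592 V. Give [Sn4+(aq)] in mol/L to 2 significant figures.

0.052 M

Co³⁺/Co²⁺ is the cathode (higher E°); E°cell = +1.83 − (+0.14) = +1.69 V with n = 2.
Rearranging E = E° − (0.0592/n)·log Q gives log Q = 2(+1.69 − (+1.757))/0.0592 = −2.264.
The balanced reaction is 2 Co3+(aq) + Sn2+(aq) → 2 Co2+(aq) + Sn4+(aq), so Q = ([Co2+(aq)]^2·[Sn4+(aq)]) / ([Co3+(aq)]^2·[Sn2+(aq)]).
Substituting the known concentrations and solving, log [Sn4+(aq)] = −1.284 and [Sn4+(aq)] = 0.052 M.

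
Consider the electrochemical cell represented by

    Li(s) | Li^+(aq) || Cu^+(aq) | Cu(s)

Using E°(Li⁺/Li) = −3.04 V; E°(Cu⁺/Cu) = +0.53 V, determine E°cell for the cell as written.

By convention the left-hand electrode in cell notation is the anode (oxidation) and the right-hand electrode is the cathode (reduction).
E°cell = E°(right) − E°(left) = +0.53 − (−3.04) = +3.57 V.

+3.57 V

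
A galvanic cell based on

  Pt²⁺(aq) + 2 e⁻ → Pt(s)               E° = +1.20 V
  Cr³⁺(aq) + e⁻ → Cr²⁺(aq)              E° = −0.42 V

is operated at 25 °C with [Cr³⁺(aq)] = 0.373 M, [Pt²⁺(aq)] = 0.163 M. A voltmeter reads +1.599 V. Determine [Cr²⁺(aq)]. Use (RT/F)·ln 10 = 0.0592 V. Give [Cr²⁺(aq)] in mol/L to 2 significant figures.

0.41 M

With Pt²⁺/Pt at the cathode and Cr³⁺/Cr²⁺ at the anode, E°cell = +1.20 − (−0.42) = +1.62 V (n = 2).
From the Nernst equation, log Q = n(E° − E)/0.0592 = 2·(+1.62 − (+1.599))/0.0592 = 0.709.
Balancing electrons gives Pt²⁺(aq) + 2 Cr²⁺(aq) → Pt(s) + 2 Cr³⁺(aq); thus Q = [Cr³⁺(aq)]^2 / ([Pt²⁺(aq)]·[Cr²⁺(aq)]^2).
Isolating [Cr²⁺(aq)] in Q = 10^{0.709} yields log [Cr²⁺(aq)] = −0.389, i.e. 0.41 M.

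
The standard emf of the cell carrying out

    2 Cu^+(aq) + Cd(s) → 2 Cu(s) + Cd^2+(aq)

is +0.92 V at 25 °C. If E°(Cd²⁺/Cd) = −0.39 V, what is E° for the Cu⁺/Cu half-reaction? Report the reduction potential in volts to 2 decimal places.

+0.53 V

In the reaction as written the Cu⁺/Cu couple is reduced (cathode) and Cd²⁺/Cd is oxidized (anode), so E°cell = E°(Cu⁺/Cu) − E°(Cd²⁺/Cd).
E°(Cu⁺/Cu) = E°cell + E°(anode) = +0.92 + (−0.39) = +0.53 V.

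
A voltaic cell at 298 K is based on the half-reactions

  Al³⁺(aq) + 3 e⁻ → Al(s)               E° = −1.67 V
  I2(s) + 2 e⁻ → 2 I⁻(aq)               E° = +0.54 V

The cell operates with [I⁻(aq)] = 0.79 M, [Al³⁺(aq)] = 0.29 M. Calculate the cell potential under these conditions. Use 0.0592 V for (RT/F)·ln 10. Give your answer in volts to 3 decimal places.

+2.227 V

The I₂/I⁻ couple has the more positive E°, so it is the cathode; Al³⁺/Al is the anode.
E°cell = +0.54 − (−1.67) = +2.21 V, with n = 6 electrons transferred.
Balancing gives 3 I2(s) + 2 Al(s) → 6 I⁻(aq) + 2 Al³⁺(aq); hence Q = [I⁻(aq)]^6·[Al³⁺(aq)]^2 = 0.0204 (log Q = −1.689).
Applying E = E° − (RT ln10/nF)·log Q gives +2.21 − (0.0592/6)(−1.689) = +2.227 V.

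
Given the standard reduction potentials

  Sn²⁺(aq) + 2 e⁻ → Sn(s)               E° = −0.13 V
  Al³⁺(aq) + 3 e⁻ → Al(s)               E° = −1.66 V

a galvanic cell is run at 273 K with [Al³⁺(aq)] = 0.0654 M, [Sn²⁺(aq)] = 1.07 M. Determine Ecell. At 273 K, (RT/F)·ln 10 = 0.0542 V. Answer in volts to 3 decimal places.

+1.552 V

The Sn²⁺/Sn couple has the more positive E°, so it is the cathode; Al³⁺/Al is the anode.
E°cell = E°cat − E°an = −0.13 − (−1.66) = +1.53 V; n = 6.
The balanced reaction is 3 Sn²⁺(aq) + 2 Al(s) → 3 Sn(s) + 2 Al³⁺(aq), so Q = [Al³⁺(aq)]^2 / [Sn²⁺(aq)]^3 = 0.00349 and log Q = −2.457.
Applying E = E° − (RT ln10/nF)·log Q gives +1.53 − (0.0542/6)(−2.457) = +1.552 V.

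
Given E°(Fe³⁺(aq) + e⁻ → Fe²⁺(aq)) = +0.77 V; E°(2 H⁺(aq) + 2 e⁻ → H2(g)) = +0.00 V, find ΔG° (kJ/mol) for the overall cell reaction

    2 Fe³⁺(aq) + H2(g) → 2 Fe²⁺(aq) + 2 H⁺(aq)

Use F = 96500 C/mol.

In the reaction as written Fe³⁺(aq) is reduced, so the Fe³⁺/Fe²⁺ couple is the cathode and 2H⁺/H₂ is the anode.
E°cell = +0.77 − (+0.00) = +0.77 V; balancing electrons gives n = 2.
ΔG° = −nFE°cell = −(2)(96500)(+0.77) J/mol = −149 kJ/mol.

−149 kJ/mol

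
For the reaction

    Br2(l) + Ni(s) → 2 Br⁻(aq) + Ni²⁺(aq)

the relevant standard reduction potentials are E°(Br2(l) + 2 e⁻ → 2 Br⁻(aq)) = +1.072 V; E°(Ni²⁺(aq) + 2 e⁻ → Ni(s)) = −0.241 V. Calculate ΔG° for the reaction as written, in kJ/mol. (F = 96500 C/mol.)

In the reaction as written Br2(l) is reduced, so the Br₂/Br⁻ couple is the cathode and Ni²⁺/Ni is the anode.
E°cell = +1.072 − (−0.241) = +1.313 V; balancing electrons gives n = 2.
ΔG° = −nFE°cell = −(2)(96500)(+1.313) J/mol = −253 kJ/mol.

−253 kJ/mol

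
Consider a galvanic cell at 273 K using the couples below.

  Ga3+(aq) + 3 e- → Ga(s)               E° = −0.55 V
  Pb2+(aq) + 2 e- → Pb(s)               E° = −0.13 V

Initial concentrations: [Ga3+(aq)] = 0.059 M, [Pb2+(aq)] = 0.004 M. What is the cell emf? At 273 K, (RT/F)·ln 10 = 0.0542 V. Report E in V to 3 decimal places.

+0.377 V

The Pb²⁺/Pb couple has the more positive E°, so it is the cathode; Ga³⁺/Ga is the anode.
E°cell = E°cat − E°an = −0.13 − (−0.55) = +0.42 V; n = 6.
For the overall reaction 3 Pb2+(aq) + 2 Ga(s) → 3 Pb(s) + 2 Ga3+(aq), Q = [Ga3+(aq)]^2 / [Pb2+(aq)]^3 = 5.44×10^4, giving log Q = 4.736.
E = E° − (0.0542/n)·log Q = +0.42 − (0.0542/6)(4.736) = +0.377 V.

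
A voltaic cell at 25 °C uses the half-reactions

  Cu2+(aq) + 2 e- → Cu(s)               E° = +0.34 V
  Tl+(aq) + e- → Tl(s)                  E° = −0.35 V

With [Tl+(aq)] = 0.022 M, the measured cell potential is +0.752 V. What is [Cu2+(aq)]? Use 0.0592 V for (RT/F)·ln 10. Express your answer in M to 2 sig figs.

0.060 M

The Cu²⁺/Cu couple has the larger reduction potential, so it is the cathode: E°cell = +0.34 − (−0.35) = +0.69 V and n = 2.
Since E = E° − (0.0592/n)·log Q, log Q = n(E° − E)/0.0592 = −2.095.
Balancing electrons gives Cu2+(aq) + 2 Tl(s) → Cu(s) + 2 Tl+(aq); thus Q = [Tl+(aq)]^2 / [Cu2+(aq)].
Solving for the unknown gives log [Cu2+(aq)] = −1.220, so [Cu2+(aq)] ≈ 0.060 M.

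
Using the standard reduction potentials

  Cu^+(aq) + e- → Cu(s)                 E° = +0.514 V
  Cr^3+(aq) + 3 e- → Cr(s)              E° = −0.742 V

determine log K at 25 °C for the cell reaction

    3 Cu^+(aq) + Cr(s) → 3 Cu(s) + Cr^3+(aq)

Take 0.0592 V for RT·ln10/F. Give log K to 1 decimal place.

log K = 63.6

The Cu⁺/Cu couple is reduced (cathode); E°cell = +0.514 − (−0.742) = +1.256 V with n = 3.
At equilibrium E = 0, so log K = nE°cell / 0.0592 = (3)(+1.256) / 0.0592 = 63.6.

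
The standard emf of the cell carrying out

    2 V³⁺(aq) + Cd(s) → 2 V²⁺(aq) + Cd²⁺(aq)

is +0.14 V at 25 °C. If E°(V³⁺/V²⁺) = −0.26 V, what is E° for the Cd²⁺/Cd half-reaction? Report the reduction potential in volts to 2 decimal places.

−0.40 V

In the reaction as written the V³⁺/V²⁺ couple is reduced (cathode) and Cd²⁺/Cd is oxidized (anode), so E°cell = E°(V³⁺/V²⁺) − E°(Cd²⁺/Cd).
E°(Cd²⁺/Cd) = E°(cathode) − E°cell = −0.26 − (+0.14) = −0.40 V.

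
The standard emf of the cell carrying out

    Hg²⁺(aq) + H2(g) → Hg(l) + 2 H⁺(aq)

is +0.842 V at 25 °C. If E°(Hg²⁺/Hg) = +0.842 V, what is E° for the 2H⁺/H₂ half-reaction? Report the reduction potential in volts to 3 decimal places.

+0.000 V

In the reaction as written the Hg²⁺/Hg couple is reduced (cathode) and 2H⁺/H₂ is oxidized (anode), so E°cell = E°(Hg²⁺/Hg) − E°(2H⁺/H₂).
E°(2H⁺/H₂) = E°(cathode) − E°cell = +0.842 − (+0.842) = +0.000 V.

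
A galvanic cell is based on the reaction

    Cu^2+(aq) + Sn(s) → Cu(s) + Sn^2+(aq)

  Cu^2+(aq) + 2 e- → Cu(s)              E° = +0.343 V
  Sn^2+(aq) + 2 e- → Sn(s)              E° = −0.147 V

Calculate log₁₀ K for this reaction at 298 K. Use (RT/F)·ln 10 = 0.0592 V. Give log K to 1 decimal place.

The Cu²⁺/Cu couple is reduced (cathode); E°cell = +0.343 − (−0.147) = +0.490 V with n = 2.
At equilibrium E = 0, so log K = nE°cell / 0.0592 = (2)(+0.490) / 0.0592 = 16.6.

log K = 16.6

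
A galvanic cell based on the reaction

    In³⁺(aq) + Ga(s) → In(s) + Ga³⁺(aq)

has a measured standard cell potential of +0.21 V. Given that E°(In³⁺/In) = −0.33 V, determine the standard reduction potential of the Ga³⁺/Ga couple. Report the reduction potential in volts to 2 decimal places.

−0.54 V

In the reaction as written the In³⁺/In couple is reduced (cathode) and Ga³⁺/Ga is oxidized (anode), so E°cell = E°(In³⁺/In) − E°(Ga³⁺/Ga).
E°(Ga³⁺/Ga) = E°(cathode) − E°cell = −0.33 − (+0.21) = −0.54 V.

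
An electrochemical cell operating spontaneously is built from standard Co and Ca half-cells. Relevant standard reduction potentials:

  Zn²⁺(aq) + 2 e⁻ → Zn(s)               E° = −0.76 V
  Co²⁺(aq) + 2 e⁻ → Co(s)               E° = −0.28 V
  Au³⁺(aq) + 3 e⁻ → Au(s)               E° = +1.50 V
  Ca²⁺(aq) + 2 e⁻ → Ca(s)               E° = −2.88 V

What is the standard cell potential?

+2.60 V

Of the two couples in this cell, the one with the more positive reduction potential is reduced at the cathode: here that is Co²⁺/Co (−0.28 V); Ca²⁺/Ca (−2.88 V) is the anode.
E°cell = E°(cathode) − E°(anode) = −0.28 − (−2.88) = +2.60 V.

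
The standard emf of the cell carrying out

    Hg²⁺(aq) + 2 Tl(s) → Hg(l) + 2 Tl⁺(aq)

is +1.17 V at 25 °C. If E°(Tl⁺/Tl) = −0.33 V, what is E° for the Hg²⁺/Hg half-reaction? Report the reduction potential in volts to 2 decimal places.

+0.84 V

In the reaction as written the Hg²⁺/Hg couple is reduced (cathode) and Tl⁺/Tl is oxidized (anode), so E°cell = E°(Hg²⁺/Hg) − E°(Tl⁺/Tl).
E°(Hg²⁺/Hg) = E°cell + E°(anode) = +1.17 + (−0.33) = +0.84 V.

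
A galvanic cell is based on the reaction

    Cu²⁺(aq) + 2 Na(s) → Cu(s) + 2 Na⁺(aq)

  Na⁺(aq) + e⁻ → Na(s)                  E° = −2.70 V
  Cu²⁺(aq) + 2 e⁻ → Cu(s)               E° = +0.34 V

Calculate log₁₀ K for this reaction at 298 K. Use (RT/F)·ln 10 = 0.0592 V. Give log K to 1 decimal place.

The Cu²⁺/Cu couple is reduced (cathode); E°cell = +0.34 − (−2.70) = +3.04 V with n = 2.
At equilibrium E = 0, so log K = nE°cell / 0.0592 = (2)(+3.04) / 0.0592 = 102.7.

log K = 102.7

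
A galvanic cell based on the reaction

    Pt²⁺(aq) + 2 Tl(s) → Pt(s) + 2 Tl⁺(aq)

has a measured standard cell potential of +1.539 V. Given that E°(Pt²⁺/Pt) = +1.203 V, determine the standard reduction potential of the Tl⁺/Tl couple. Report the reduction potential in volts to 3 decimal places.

−0.336 V

In the reaction as written the Pt²⁺/Pt couple is reduced (cathode) and Tl⁺/Tl is oxidized (anode), so E°cell = E°(Pt²⁺/Pt) − E°(Tl⁺/Tl).
E°(Tl⁺/Tl) = E°(cathode) − E°cell = +1.203 − (+1.539) = −0.336 V.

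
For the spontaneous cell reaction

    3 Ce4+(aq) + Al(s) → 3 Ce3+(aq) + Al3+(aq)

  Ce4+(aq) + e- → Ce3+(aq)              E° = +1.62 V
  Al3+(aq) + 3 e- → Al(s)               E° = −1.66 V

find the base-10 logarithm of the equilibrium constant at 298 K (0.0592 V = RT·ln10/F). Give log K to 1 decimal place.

The Ce⁴⁺/Ce³⁺ couple is reduced (cathode); E°cell = +1.62 − (−1.66) = +3.28 V with n = 3.
At equilibrium E = 0, so log K = nE°cell / 0.0592 = (3)(+3.28) / 0.0592 = 166.2.

log K = 166.2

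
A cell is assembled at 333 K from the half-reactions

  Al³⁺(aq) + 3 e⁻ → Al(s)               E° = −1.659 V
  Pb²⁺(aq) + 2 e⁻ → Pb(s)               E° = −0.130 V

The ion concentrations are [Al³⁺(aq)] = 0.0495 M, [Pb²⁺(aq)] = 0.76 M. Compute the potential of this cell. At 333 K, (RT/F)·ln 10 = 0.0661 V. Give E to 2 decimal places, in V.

The Pb²⁺/Pb couple has the more positive E°, so it is the cathode; Al³⁺/Al is the anode.
E°cell = −0.130 − (−1.659) = +1.529 V, with n = 6 electrons transferred.
The balanced reaction is 3 Pb²⁺(aq) + 2 Al(s) → 3 Pb(s) + 2 Al³⁺(aq), so Q = [Al³⁺(aq)]^2 / [Pb²⁺(aq)]^3 = 0.00558 and log Q = −2.253.
E = E° − (0.0661/n)·log Q = +1.529 − (0.0661/6)(−2.253) = +1.55 V.

+1.55 V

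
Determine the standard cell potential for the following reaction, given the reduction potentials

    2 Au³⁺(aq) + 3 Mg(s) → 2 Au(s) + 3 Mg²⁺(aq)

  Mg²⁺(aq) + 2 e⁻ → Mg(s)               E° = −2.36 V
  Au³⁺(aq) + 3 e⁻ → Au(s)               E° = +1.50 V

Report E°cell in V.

Au³⁺(aq) gains electrons, so the Au³⁺/Au couple is the cathode; the Mg²⁺/Mg couple is the anode.
E°cell = E°(cathode) − E°(anode) = +1.50 − (−2.36) = +3.86 V.

+3.86 V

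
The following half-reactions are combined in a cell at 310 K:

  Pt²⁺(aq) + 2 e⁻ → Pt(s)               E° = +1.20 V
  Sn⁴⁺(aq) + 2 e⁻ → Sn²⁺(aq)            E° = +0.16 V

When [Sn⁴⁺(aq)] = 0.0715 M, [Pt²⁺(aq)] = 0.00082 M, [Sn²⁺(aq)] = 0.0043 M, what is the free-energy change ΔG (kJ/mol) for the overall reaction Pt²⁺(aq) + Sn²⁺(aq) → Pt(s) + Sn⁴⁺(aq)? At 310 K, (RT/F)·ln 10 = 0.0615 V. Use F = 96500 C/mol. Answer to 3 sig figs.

−175 kJ/mol

With Pt²⁺/Pt reduced at the cathode, E°cell = +1.20 − (+0.16) = +1.04 V and n = 2.
Q = [Sn⁴⁺(aq)] / ([Pt²⁺(aq)]·[Sn²⁺(aq)]) = 2.03×10^4, so log Q = 4.307 and E = +1.04 − (0.0615/2)(4.307) = +0.9076 V.
Finally ΔG = −nFE = −(2)(96500 C/mol)(+0.9076 V) = −175 kJ/mol.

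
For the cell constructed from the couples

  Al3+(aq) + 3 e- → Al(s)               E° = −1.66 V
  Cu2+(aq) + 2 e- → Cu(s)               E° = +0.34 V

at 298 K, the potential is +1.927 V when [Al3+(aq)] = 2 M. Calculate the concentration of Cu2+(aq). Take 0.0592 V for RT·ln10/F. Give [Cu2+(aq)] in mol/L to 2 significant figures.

0.0054 M

The Cu²⁺/Cu couple has the larger reduction potential, so it is the cathode: E°cell = +0.34 − (−1.66) = +2.00 V and n = 6.
From the Nernst equation, log Q = n(E° − E)/0.0592 = 6·(+2.00 − (+1.927))/0.0592 = 7.399.
For 3 Cu2+(aq) + 2 Al(s) → 3 Cu(s) + 2 Al3+(aq), the reaction quotient is Q = [Al3+(aq)]^2 / [Cu2+(aq)]^3.
Isolating [Cu2+(aq)] in Q = 10^{7.399} yields log [Cu2+(aq)] = −2.266, i.e. 0.0054 M.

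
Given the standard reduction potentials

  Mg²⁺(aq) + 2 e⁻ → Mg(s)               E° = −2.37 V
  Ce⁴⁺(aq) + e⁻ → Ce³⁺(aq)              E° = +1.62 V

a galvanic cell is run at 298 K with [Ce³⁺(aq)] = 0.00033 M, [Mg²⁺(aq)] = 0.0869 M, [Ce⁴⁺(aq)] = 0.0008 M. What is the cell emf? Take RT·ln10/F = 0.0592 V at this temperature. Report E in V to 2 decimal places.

Ce⁴⁺/Ce³⁺ is reduced (cathode, E° = +1.62 V) and Mg²⁺/Mg is oxidized (anode).
The standard potential is +1.62 − (−2.37) = +3.99 V and the balanced reaction transfers n = 2 electrons.
For the overall reaction 2 Ce⁴⁺(aq) + Mg(s) → 2 Ce³⁺(aq) + Mg²⁺(aq), Q = ([Ce³⁺(aq)]^2·[Mg²⁺(aq)]) / [Ce⁴⁺(aq)]^2 = 0.0148, giving log Q = −1.830.
E = E° − (0.0592/n)·log Q = +3.99 − (0.0592/2)(−1.830) = +4.04 V.

+4.04 V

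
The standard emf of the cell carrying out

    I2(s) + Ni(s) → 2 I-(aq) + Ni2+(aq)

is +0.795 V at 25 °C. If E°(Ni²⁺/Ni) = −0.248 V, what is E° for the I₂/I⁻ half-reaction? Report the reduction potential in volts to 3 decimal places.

+0.547 V

In the reaction as written the I₂/I⁻ couple is reduced (cathode) and Ni²⁺/Ni is oxidized (anode), so E°cell = E°(I₂/I⁻) − E°(Ni²⁺/Ni).
E°(I₂/I⁻) = E°cell + E°(anode) = +0.795 + (−0.248) = +0.547 V.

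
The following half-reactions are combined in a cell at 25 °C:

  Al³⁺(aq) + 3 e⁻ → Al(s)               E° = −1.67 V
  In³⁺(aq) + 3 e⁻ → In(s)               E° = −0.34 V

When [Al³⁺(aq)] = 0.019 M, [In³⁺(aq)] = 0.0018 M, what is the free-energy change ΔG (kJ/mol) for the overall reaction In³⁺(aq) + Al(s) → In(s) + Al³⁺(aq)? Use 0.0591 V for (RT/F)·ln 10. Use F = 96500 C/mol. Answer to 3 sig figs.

With In³⁺/In reduced at the cathode, E°cell = −0.34 − (−1.67) = +1.33 V and n = 3.
The reaction quotient is [Al³⁺(aq)] / [In³⁺(aq)] = 10.6; by Nernst, E = +1.33 − (0.0591/3)(1.023) = +1.3098 V.
ΔG = −nFE = −(3)(96500)(+1.3098) J/mol = −379 kJ/mol.

−379 kJ/mol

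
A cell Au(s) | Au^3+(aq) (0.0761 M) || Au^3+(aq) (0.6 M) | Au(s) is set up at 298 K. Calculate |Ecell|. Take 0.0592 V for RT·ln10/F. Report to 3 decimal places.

For a concentration cell E°cell = 0, since both electrodes use the same couple.
The compartment with the higher Au^3+(aq) concentration (0.6 M) acts as the cathode; ions are reduced there and produced at the dilute (0.0761 M) anode.
With n = 3, Ecell = −(0.0592/3)·log([dilute]/[conc]) = −(0.0592/3)·log(0.0761/0.6) = +0.018 V.

0.018 V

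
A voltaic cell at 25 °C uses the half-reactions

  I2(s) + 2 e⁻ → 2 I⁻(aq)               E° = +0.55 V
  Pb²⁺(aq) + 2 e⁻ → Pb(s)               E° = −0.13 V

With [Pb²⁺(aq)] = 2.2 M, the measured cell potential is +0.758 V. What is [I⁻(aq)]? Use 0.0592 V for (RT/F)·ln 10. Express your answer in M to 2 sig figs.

0.032 M

I₂/I⁻ is the cathode (higher E°); E°cell = +0.55 − (−0.13) = +0.68 V with n = 2.
From the Nernst equation, log Q = n(E° − E)/0.0592 = 2·(+0.68 − (+0.758))/0.0592 = −2.635.
For I2(s) + Pb(s) → 2 I⁻(aq) + Pb²⁺(aq), the reaction quotient is Q = [I⁻(aq)]^2·[Pb²⁺(aq)].
Substituting the known concentrations and solving, log [I⁻(aq)] = −1.489 and [I⁻(aq)] = 0.032 M.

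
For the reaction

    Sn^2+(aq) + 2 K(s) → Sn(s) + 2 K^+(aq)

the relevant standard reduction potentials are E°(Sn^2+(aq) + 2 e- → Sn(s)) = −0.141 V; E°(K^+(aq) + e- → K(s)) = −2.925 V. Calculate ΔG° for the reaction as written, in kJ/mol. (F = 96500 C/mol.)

−537 kJ/mol

In the reaction as written Sn^2+(aq) is reduced, so the Sn²⁺/Sn couple is the cathode and K⁺/K is the anode.
E°cell = −0.141 − (−2.925) = +2.784 V; balancing electrons gives n = 2.
ΔG° = −nFE°cell = −(2)(96500)(+2.784) J/mol = −537 kJ/mol.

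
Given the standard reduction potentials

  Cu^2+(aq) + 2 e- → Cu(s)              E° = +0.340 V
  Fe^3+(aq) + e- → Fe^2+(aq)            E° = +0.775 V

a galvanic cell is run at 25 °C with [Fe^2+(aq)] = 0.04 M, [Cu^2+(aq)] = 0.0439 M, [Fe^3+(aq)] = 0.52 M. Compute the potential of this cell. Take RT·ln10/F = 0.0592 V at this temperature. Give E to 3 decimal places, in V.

Since E°(Fe³⁺/Fe²⁺) > E°(Cu²⁺/Cu), Fe³⁺/Fe²⁺ serves as the cathode.
E°cell = +0.775 − (+0.340) = +0.435 V, with n = 2 electrons transferred.
For the overall reaction 2 Fe^3+(aq) + Cu(s) → 2 Fe^2+(aq) + Cu^2+(aq), Q = ([Fe^2+(aq)]^2·[Cu^2+(aq)]) / [Fe^3+(aq)]^2 = 0.00026, giving log Q = −3.585.
By the Nernst equation, E = +0.435 − (0.0592/2)·(−3.585) = +0.541 V.

+0.541 V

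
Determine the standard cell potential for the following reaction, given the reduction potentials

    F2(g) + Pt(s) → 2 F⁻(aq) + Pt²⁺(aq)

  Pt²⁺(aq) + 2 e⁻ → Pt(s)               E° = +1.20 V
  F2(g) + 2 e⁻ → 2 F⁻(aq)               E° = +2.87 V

+1.67 V

F2(g) gains electrons, so the F₂/F⁻ couple is the cathode; the Pt²⁺/Pt couple is the anode.
E°cell = E°(cathode) − E°(anode) = +2.87 − (+1.20) = +1.67 V.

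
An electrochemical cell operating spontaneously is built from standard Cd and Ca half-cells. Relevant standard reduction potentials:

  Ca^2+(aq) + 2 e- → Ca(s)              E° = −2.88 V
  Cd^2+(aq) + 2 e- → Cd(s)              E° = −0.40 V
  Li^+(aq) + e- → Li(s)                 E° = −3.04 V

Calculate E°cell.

The Cd²⁺/Cd couple has the higher E°, so Cd ion is reduced (cathode) and Ca is oxidized (anode).
E°cell = E°(cathode) − E°(anode) = −0.40 − (−2.88) = +2.48 V.

+2.48 V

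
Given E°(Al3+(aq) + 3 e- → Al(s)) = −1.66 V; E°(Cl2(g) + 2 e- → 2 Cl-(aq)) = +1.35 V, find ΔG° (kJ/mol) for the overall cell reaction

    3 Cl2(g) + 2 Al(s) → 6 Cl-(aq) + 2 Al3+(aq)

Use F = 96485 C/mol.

−1743 kJ/mol

In the reaction as written Cl2(g) is reduced, so the Cl₂/Cl⁻ couple is the cathode and Al³⁺/Al is the anode.
E°cell = +1.35 − (−1.66) = +3.01 V; balancing electrons gives n = 6.
ΔG° = −nFE°cell = −(6)(96485)(+3.01) J/mol = −1743 kJ/mol.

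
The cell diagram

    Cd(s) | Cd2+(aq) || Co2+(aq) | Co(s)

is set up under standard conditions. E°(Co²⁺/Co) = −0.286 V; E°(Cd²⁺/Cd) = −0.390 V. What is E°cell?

+0.104 V

By convention the left-hand electrode in cell notation is the anode (oxidation) and the right-hand electrode is the cathode (reduction).
E°cell = E°(right) − E°(left) = −0.286 − (−0.390) = +0.104 V.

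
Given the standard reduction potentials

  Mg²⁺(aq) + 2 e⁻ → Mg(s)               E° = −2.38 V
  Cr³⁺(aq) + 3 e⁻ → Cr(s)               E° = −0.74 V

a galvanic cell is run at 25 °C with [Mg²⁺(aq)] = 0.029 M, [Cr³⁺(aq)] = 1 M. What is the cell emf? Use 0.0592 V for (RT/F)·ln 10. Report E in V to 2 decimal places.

+1.69 V

Since E°(Cr³⁺/Cr) > E°(Mg²⁺/Mg), Cr³⁺/Cr serves as the cathode.
E°cell = E°cat − E°an = −0.74 − (−2.38) = +1.64 V; n = 6.
Balancing gives 2 Cr³⁺(aq) + 3 Mg(s) → 2 Cr(s) + 3 Mg²⁺(aq); hence Q = [Mg²⁺(aq)]^3 / [Cr³⁺(aq)]^2 = 2.44×10^−5 (log Q = −4.613).
E = E° − (0.0592/n)·log Q = +1.64 − (0.0592/6)(−4.613) = +1.69 V.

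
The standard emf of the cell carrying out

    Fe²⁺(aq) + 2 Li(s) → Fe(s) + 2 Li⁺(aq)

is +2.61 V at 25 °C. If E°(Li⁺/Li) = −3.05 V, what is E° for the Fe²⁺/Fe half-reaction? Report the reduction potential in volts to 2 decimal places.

In the reaction as written the Fe²⁺/Fe couple is reduced (cathode) and Li⁺/Li is oxidized (anode), so E°cell = E°(Fe²⁺/Fe) − E°(Li⁺/Li).
E°(Fe²⁺/Fe) = E°cell + E°(anode) = +2.61 + (−3.05) = −0.44 V.

−0.44 V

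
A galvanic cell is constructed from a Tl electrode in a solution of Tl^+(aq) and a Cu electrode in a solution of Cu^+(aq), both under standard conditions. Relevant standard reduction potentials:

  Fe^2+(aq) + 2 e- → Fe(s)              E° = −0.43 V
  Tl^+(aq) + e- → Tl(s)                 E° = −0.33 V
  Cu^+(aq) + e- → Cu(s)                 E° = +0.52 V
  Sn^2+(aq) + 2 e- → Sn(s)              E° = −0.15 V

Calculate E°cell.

+0.85 V

The Cu⁺/Cu couple has the higher E°, so Cu ion is reduced (cathode) and Tl is oxidized (anode).
E°cell = E°(cathode) − E°(anode) = +0.52 − (−0.33) = +0.85 V.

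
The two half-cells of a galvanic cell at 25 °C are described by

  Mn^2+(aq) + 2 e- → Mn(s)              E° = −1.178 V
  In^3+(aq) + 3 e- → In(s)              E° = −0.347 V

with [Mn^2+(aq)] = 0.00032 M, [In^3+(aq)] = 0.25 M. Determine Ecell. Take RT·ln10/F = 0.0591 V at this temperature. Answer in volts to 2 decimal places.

+0.92 V

The In³⁺/In couple has the more positive E°, so it is the cathode; Mn²⁺/Mn is the anode.
E°cell = −0.347 − (−1.178) = +0.831 V, with n = 6 electrons transferred.
For the overall reaction 2 In^3+(aq) + 3 Mn(s) → 2 In(s) + 3 Mn^2+(aq), Q = [Mn^2+(aq)]^3 / [In^3+(aq)]^2 = 5.24×10^−10, giving log Q = −9.280.
By the Nernst equation, E = +0.831 − (0.0591/6)·(−9.280) = +0.92 V.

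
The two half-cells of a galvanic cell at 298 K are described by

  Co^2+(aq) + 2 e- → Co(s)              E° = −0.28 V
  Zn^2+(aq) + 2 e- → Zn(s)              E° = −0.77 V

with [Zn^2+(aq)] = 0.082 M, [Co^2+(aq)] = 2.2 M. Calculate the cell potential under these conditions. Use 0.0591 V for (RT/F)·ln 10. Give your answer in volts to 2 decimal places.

Since E°(Co²⁺/Co) > E°(Zn²⁺/Zn), Co²⁺/Co serves as the cathode.
E°cell = E°cat − E°an = −0.28 − (−0.77) = +0.49 V; n = 2.
The balanced reaction is Co^2+(aq) + Zn(s) → Co(s) + Zn^2+(aq), so Q = [Zn^2+(aq)] / [Co^2+(aq)] = 0.0373 and log Q = −1.429.
E = E° − (0.0591/n)·log Q = +0.49 − (0.0591/2)(−1.429) = +0.53 V.

+0.53 V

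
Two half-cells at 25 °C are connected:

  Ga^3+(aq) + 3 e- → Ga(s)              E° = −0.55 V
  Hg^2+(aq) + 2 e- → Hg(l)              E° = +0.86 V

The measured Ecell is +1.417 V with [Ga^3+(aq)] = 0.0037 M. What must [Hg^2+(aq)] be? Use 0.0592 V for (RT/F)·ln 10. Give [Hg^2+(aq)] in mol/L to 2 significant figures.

0.041 M

The Hg²⁺/Hg couple has the larger reduction potential, so it is the cathode: E°cell = +0.86 − (−0.55) = +1.41 V and n = 6.
Since E = E° − (0.0592/n)·log Q, log Q = n(E° − E)/0.0592 = −0.709.
Balancing electrons gives 3 Hg^2+(aq) + 2 Ga(s) → 3 Hg(l) + 2 Ga^3+(aq); thus Q = [Ga^3+(aq)]^2 / [Hg^2+(aq)]^3.
Isolating [Hg^2+(aq)] in Q = 10^{−0.709} yields log [Hg^2+(aq)] = −1.385, i.e. 0.041 M.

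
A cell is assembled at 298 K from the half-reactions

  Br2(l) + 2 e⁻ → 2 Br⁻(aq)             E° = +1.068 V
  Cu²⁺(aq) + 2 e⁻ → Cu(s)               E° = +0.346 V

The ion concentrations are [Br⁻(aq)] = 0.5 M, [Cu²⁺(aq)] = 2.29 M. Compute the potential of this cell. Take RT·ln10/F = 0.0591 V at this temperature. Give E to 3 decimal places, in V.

Since E°(Br₂/Br⁻) > E°(Cu²⁺/Cu), Br₂/Br⁻ serves as the cathode.
E°cell = +1.068 − (+0.346) = +0.722 V, with n = 2 electrons transferred.
Balancing gives Br2(l) + Cu(s) → 2 Br⁻(aq) + Cu²⁺(aq); hence Q = [Br⁻(aq)]^2·[Cu²⁺(aq)] = 0.573 (log Q = −0.242).
Applying E = E° − (RT ln10/nF)·log Q gives +0.722 − (0.0591/2)(−0.242) = +0.729 V.

+0.729 V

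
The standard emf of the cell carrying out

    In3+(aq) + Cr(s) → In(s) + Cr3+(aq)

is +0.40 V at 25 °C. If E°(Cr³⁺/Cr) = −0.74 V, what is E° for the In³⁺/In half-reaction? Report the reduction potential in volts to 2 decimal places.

−0.34 V

In the reaction as written the In³⁺/In couple is reduced (cathode) and Cr³⁺/Cr is oxidized (anode), so E°cell = E°(In³⁺/In) − E°(Cr³⁺/Cr).
E°(In³⁺/In) = E°cell + E°(anode) = +0.40 + (−0.74) = −0.34 V.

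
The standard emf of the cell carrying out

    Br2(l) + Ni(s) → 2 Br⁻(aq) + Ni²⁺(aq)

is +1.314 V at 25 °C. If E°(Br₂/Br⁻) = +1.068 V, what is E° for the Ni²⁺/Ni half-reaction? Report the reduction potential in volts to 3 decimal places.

In the reaction as written the Br₂/Br⁻ couple is reduced (cathode) and Ni²⁺/Ni is oxidized (anode), so E°cell = E°(Br₂/Br⁻) − E°(Ni²⁺/Ni).
E°(Ni²⁺/Ni) = E°(cathode) − E°cell = +1.068 − (+1.314) = −0.246 V.

−0.246 V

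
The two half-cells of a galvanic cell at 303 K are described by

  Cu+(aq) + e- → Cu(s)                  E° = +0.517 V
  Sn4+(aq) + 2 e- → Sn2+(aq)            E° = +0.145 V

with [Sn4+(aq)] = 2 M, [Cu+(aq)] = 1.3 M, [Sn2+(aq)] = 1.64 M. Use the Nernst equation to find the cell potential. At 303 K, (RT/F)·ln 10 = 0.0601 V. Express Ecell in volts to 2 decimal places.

Cu⁺/Cu is reduced (cathode, E° = +0.517 V) and Sn⁴⁺/Sn²⁺ is oxidized (anode).
E°cell = +0.517 − (+0.145) = +0.372 V, with n = 2 electrons transferred.
Balancing gives 2 Cu+(aq) + Sn2+(aq) → 2 Cu(s) + Sn4+(aq); hence Q = [Sn4+(aq)] / ([Cu+(aq)]^2·[Sn2+(aq)]) = 0.722 (log Q = −0.142).
Applying E = E° − (RT ln10/nF)·log Q gives +0.372 − (0.0601/2)(−0.142) = +0.38 V.

+0.38 V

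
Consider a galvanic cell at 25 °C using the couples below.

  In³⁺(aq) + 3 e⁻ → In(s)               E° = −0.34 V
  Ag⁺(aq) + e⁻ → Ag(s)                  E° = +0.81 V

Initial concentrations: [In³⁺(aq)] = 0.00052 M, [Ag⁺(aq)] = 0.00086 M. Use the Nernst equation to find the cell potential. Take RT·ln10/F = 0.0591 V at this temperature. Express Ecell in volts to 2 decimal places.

+1.03 V

The Ag⁺/Ag couple has the more positive E°, so it is the cathode; In³⁺/In is the anode.
E°cell = E°cat − E°an = +0.81 − (−0.34) = +1.15 V; n = 3.
Balancing gives 3 Ag⁺(aq) + In(s) → 3 Ag(s) + In³⁺(aq); hence Q = [In³⁺(aq)] / [Ag⁺(aq)]^3 = 8.18×10^5 (log Q = 5.913).
E = E° − (0.0591/n)·log Q = +1.15 − (0.0591/3)(5.913) = +1.03 V.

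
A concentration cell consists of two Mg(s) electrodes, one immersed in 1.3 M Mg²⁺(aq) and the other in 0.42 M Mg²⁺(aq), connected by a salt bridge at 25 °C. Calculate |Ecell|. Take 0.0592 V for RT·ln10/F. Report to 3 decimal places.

For a concentration cell E°cell = 0, since both electrodes use the same couple.
The compartment with the higher Mg²⁺(aq) concentration (1.3 M) acts as the cathode; ions are reduced there and produced at the dilute (0.42 M) anode.
With n = 2, Ecell = −(0.0592/2)·log([dilute]/[conc]) = −(0.0592/2)·log(0.42/1.3) = +0.015 V.

0.015 V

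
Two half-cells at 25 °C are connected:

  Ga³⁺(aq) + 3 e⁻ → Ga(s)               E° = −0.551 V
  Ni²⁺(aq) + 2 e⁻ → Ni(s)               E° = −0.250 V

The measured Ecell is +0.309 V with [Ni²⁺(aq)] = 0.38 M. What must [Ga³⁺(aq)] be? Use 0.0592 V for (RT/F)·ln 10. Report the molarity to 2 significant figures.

0.092 M

With Ni²⁺/Ni at the cathode and Ga³⁺/Ga at the anode, E°cell = −0.250 − (−0.551) = +0.301 V (n = 6).
Rearranging E = E° − (0.0592/n)·log Q gives log Q = 6(+0.301 − (+0.309))/0.0592 = −0.811.
Balancing electrons gives 3 Ni²⁺(aq) + 2 Ga(s) → 3 Ni(s) + 2 Ga³⁺(aq); thus Q = [Ga³⁺(aq)]^2 / [Ni²⁺(aq)]^3.
Substituting the known concentrations and solving, log [Ga³⁺(aq)] = −1.036 and [Ga³⁺(aq)] = 0.092 M.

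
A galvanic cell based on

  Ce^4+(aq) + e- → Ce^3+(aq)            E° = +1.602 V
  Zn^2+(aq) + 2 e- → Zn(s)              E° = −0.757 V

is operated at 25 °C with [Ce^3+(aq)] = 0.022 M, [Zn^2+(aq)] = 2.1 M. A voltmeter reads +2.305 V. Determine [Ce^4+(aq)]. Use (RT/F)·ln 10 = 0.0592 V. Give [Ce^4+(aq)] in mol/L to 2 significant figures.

Ce⁴⁺/Ce³⁺ is the cathode (higher E°); E°cell = +1.602 − (−0.757) = +2.359 V with n = 2.
From the Nernst equation, log Q = n(E° − E)/0.0592 = 2·(+2.359 − (+2.305))/0.0592 = 1.824.
For 2 Ce^4+(aq) + Zn(s) → 2 Ce^3+(aq) + Zn^2+(aq), the reaction quotient is Q = ([Ce^3+(aq)]^2·[Zn^2+(aq)]) / [Ce^4+(aq)]^2.
Isolating [Ce^4+(aq)] in Q = 10^{1.824} yields log [Ce^4+(aq)] = −2.408, i.e. 0.0039 M.

0.0039 M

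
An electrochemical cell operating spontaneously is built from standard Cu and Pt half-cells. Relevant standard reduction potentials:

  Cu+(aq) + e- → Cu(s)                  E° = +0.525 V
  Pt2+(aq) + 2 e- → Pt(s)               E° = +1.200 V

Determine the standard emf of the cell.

Of the two couples in this cell, the one with the more positive reduction potential is reduced at the cathode: here that is Pt²⁺/Pt (+1.200 V); Cu⁺/Cu (+0.525 V) is the anode.
E°cell = E°(cathode) − E°(anode) = +1.200 − (+0.525) = +0.675 V.

+0.675 V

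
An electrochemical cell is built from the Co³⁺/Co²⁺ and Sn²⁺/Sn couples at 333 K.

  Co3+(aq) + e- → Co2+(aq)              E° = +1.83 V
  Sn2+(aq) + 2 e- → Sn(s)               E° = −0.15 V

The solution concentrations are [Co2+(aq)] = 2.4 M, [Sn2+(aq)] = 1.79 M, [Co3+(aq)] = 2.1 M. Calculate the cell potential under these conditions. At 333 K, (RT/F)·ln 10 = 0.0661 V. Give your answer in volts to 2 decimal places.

Since E°(Co³⁺/Co²⁺) > E°(Sn²⁺/Sn), Co³⁺/Co²⁺ serves as the cathode.
The standard potential is +1.83 − (−0.15) = +1.98 V and the balanced reaction transfers n = 2 electrons.
For the overall reaction 2 Co3+(aq) + Sn(s) → 2 Co2+(aq) + Sn2+(aq), Q = ([Co2+(aq)]^2·[Sn2+(aq)]) / [Co3+(aq)]^2 = 2.34, giving log Q = 0.369.
Applying E = E° − (RT ln10/nF)·log Q gives +1.98 − (0.0661/2)(0.369) = +1.97 V.

+1.97 V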